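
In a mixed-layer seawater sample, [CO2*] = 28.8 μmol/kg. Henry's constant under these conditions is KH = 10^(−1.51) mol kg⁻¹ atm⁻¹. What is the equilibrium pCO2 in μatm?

pCO2 = 932 μatm

KH = 10^(−1.51) = 3.090×10^-2 mol kg⁻¹ atm⁻¹
pCO2 = [CO2*]/KH = 28.8×10^-6 / 3.090×10^-2 = 9.32×10^-4 atm = 932 μatm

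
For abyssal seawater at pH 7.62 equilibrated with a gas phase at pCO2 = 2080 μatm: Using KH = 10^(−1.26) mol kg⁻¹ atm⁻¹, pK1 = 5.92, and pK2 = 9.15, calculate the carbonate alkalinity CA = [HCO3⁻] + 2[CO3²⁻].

CA = 6.07 mmol/kg

[CO2*] = KH · pCO2 = 10^(−1.26) × 2080×10^-6 = 1.143×10^-4 mol/kg
α₀ = 1/(1 + K1/[H⁺] + K1K2/[H⁺]²) = 1/(1 + 10^+1.70 + 10^+0.17) = 0.01901
DIC = [CO2*]/α₀ = 1.143×10^-4 / 0.01901 = 6.012 mmol/kg
CA = (α₁ + 2α₂)·DIC = (0.9529 + 2×0.02812) × 6.012 = 6.07 mmol/kg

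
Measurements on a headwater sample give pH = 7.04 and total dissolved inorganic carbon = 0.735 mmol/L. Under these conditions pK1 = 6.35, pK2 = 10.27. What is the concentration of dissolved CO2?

α₀ = 1 / (1 + K1/[H⁺] + K1K2/[H⁺]²) = 1 / (1 + 10^+0.69 + 10^-2.54)
   = 1 / (1 + 4.8978 + 0.0028840) = 1/5.9007 = 0.1695
[CO2*] = α₀ × DIC = 0.1695 × 0.735 = 0.125 mmol/L

[CO2*] = 0.125 mmol/L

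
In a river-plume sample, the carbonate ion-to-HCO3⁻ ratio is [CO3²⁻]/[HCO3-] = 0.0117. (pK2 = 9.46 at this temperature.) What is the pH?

From K2 = [H⁺][CO3²⁻]/[HCO3-]:  pH = pK2 + log₁₀([CO3²⁻]/[HCO3-])
log₁₀(0.0117) = -1.932
pH = 9.46 + (-1.932) = 7.53

pH = 7.53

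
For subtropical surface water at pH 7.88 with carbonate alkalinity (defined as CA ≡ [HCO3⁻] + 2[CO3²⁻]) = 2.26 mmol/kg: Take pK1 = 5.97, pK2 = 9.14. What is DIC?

DIC = 2.17 mmol/kg

CA = [HCO3⁻] + 2[CO3²⁻] = (α₁ + 2α₂)·DIC
At pH 7.88: [H⁺]/K1 = 10^-1.91 = 0.012303, K2/[H⁺] = 10^-1.26 = 0.054954
α₁ = 1/(1 + 0.012303 + 0.054954) = 1/1.0673 = 0.9370; α₂ = α₁·K2/[H⁺] = 0.05149
α₁ + 2α₂ = 1.0400
DIC = CA / (α₁ + 2α₂) = 2.26 / 1.0400 = 2.17 mmol/kg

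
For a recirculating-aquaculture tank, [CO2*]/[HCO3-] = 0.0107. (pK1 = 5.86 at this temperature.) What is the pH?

From K1 = [H⁺][HCO3-]/[CO2*]:  pH = pK1 − log₁₀([CO2*]/[HCO3-])
log₁₀(0.0107) = -1.971
pH = 5.86 − (-1.971) = 7.83

pH = 7.83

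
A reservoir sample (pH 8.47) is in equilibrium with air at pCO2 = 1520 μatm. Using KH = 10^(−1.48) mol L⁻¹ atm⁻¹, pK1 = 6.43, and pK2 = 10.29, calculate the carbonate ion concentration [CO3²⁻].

[CO3²⁻] = 0.0835 mmol/L

[CO2*] = KH · pCO2 = 10^(−1.48) × 1520×10^-6 = 5.033×10^-5 mol/L
α₀ = 1/(1 + K1/[H⁺] + K1K2/[H⁺]²) = 1/(1 + 10^+2.04 + 10^+0.22) = 0.008904
DIC = [CO2*]/α₀ = 5.033×10^-5 / 0.008904 = 5.653 mmol/L
[CO3²⁻] = α₂·DIC; α₂ = 0.01478, so [CO3²⁻] = 0.01478 × 5.653 = 0.0835 mmol/L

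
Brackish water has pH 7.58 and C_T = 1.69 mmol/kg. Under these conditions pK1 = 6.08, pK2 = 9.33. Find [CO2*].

[CO2*] = 0.0509 mmol/kg

α₀ = 1 / (1 + K1/[H⁺] + K1K2/[H⁺]²) = 1 / (1 + 10^+1.50 + 10^-0.25)
   = 1 / (1 + 31.623 + 0.56234) = 1/33.185 = 0.03013
[CO2*] = α₀ × DIC = 0.03013 × 1.69 = 0.0509 mmol/kg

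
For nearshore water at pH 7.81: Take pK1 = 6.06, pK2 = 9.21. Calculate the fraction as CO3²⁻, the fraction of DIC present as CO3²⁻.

α₂ = 1 / (1 + [H⁺]/K2 + [H⁺]²/(K1K2)) = 1 / (1 + 10^+1.40 + 10^-0.35)
   = 1 / (1 + 25.119 + 0.44668) = 1/26.566 = 0.03764

α₂ = 0.0376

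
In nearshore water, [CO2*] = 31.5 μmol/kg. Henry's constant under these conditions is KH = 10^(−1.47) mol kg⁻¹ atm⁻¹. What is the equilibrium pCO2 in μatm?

KH = 10^(−1.47) = 3.388×10^-2 mol kg⁻¹ atm⁻¹
pCO2 = [CO2*]/KH = 31.5×10^-6 / 3.388×10^-2 = 9.30×10^-4 atm = 930 μatm

pCO2 = 930 μatm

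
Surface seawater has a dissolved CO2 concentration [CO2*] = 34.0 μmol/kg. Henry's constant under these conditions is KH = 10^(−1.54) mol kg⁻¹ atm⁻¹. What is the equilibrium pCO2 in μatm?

KH = 10^(−1.54) = 2.884×10^-2 mol kg⁻¹ atm⁻¹
pCO2 = [CO2*]/KH = 34.0×10^-6 / 2.884×10^-2 = 1.18×10^-3 atm = 1180 μatm

pCO2 = 1180 μatm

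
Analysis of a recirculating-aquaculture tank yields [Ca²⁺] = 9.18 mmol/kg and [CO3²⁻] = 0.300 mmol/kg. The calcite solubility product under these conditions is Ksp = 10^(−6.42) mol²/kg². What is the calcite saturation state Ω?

Ksp = 10^(−6.42) = 3.802×10^-7
Ω = [Ca²⁺][CO3²⁻]/Ksp = (9.18×10^-3)(0.300×10^-3) / 3.802×10^-7 = 7.24

Ω = 7.24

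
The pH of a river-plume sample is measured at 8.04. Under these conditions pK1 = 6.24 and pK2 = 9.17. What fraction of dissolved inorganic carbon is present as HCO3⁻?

α₁ = 1 / (1 + [H⁺]/K1 + K2/[H⁺]) = 1 / (1 + 10^-1.80 + 10^-1.13)
   = 1 / (1 + 0.015849 + 0.074131) = 1/1.0900 = 0.9174

α₁ = 0.917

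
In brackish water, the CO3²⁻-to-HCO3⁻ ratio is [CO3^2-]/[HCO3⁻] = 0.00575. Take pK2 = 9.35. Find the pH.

From K2 = [H⁺][CO3^2-]/[HCO3⁻]:  pH = pK2 + log₁₀([CO3^2-]/[HCO3⁻])
log₁₀(0.00575) = -2.240
pH = 9.35 + (-2.240) = 7.11

pH = 7.11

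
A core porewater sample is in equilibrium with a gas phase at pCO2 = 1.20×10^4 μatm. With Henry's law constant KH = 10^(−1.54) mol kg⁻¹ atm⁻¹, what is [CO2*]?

[CO2*] = 346 μmol/kg

KH = 10^(−1.54) = 2.884×10^-2 mol kg⁻¹ atm⁻¹
[CO2*] = KH · pCO2 = 2.884×10^-2 × 1.20×10^4×10^-6 atm = 3.46×10^-4 mol/kg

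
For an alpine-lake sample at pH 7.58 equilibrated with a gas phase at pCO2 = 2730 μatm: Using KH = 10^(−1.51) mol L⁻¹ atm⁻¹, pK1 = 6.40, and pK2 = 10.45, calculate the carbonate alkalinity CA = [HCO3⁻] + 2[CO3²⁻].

[CO2*] = KH · pCO2 = 10^(−1.51) × 2730×10^-6 = 8.437×10^-5 mol/L
α₀ = 1/(1 + K1/[H⁺] + K1K2/[H⁺]²) = 1/(1 + 10^+1.18 + 10^-1.69) = 0.06190
DIC = [CO2*]/α₀ = 8.437×10^-5 / 0.06190 = 1.363 mmol/L
CA = (α₁ + 2α₂)·DIC = (0.9368 + 2×0.001264) × 1.363 = 1.28 mmol/L

CA = 1.28 mmol/L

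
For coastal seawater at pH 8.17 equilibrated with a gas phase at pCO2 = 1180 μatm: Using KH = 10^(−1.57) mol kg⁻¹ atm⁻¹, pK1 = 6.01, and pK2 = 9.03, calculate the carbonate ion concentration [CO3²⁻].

[CO2*] = KH · pCO2 = 10^(−1.57) × 1180×10^-6 = 3.176×10^-5 mol/kg
α₀ = 1/(1 + K1/[H⁺] + K1K2/[H⁺]²) = 1/(1 + 10^+2.16 + 10^+1.30) = 0.006042
DIC = [CO2*]/α₀ = 3.176×10^-5 / 0.006042 = 5.256 mmol/kg
[CO3²⁻] = α₂·DIC; α₂ = 0.1206, so [CO3²⁻] = 0.1206 × 5.256 = 0.634 mmol/kg

[CO3²⁻] = 0.634 mmol/kg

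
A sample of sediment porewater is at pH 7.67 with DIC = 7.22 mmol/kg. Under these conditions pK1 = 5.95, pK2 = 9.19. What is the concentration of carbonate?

[CO3²⁻] = 0.208 mmol/kg

α₂ = 1 / (1 + [H⁺]/K2 + [H⁺]²/(K1K2)) = 1 / (1 + 10^+1.52 + 10^-0.20)
   = 1 / (1 + 33.113 + 0.63096) = 1/34.744 = 0.02878
[CO3²⁻] = α₂ × DIC = 0.02878 × 7.22 = 0.208 mmol/kg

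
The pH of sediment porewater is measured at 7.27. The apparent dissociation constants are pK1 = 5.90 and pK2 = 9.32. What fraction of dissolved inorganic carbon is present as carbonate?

α₂ = 1 / (1 + [H⁺]/K2 + [H⁺]²/(K1K2)) = 1 / (1 + 10^+2.05 + 10^+0.68)
   = 1 / (1 + 112.20 + 4.7863) = 1/117.99 = 0.008475

α₂ = 0.00848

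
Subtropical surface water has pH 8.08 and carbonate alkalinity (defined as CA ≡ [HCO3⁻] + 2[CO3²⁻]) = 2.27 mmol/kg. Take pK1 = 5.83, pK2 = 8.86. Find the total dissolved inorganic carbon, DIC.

DIC = 2.00 mmol/kg

CA = [HCO3⁻] + 2[CO3²⁻] = (α₁ + 2α₂)·DIC
At pH 8.08: [H⁺]/K1 = 10^-2.25 = 0.0056234, K2/[H⁺] = 10^-0.78 = 0.16596
α₁ = 1/(1 + 0.0056234 + 0.16596) = 1/1.1716 = 0.8535; α₂ = α₁·K2/[H⁺] = 0.1417
α₁ + 2α₂ = 1.1369
DIC = CA / (α₁ + 2α₂) = 2.27 / 1.1369 = 2.00 mmol/kg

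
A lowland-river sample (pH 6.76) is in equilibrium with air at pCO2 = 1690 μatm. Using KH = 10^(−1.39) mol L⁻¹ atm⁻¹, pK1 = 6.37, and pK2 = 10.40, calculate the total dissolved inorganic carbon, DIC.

[CO2*] = KH · pCO2 = 10^(−1.39) × 1690×10^-6 = 6.885×10^-5 mol/L
α₀ = 1/(1 + K1/[H⁺] + K1K2/[H⁺]²) = 1/(1 + 10^+0.39 + 10^-3.25) = 0.2894
DIC = [CO2*]/α₀ = 6.885×10^-5 / 0.2894 = 0.238 mmol/L

DIC = 0.238 mmol/L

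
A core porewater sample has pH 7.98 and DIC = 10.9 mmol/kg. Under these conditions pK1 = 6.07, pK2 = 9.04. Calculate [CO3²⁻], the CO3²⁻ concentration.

[CO3²⁻] = 0.864 mmol/kg

α₂ = 1 / (1 + [H⁺]/K2 + [H⁺]²/(K1K2)) = 1 / (1 + 10^+1.06 + 10^-0.85)
   = 1 / (1 + 11.482 + 0.14125) = 1/12.623 = 0.07922
[CO3²⁻] = α₂ × DIC = 0.07922 × 10.9 = 0.864 mmol/kg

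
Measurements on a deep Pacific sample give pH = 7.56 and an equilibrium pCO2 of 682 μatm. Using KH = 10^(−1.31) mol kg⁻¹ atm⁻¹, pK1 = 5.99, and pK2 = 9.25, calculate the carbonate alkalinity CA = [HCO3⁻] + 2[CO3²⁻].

[CO2*] = KH · pCO2 = 10^(−1.31) × 682×10^-6 = 3.340×10^-5 mol/kg
α₀ = 1/(1 + K1/[H⁺] + K1K2/[H⁺]²) = 1/(1 + 10^+1.57 + 10^-0.12) = 0.02570
DIC = [CO2*]/α₀ = 3.340×10^-5 / 0.02570 = 1.300 mmol/kg
CA = (α₁ + 2α₂)·DIC = (0.9548 + 2×0.01949) × 1.300 = 1.29 mmol/kg

CA = 1.29 mmol/kg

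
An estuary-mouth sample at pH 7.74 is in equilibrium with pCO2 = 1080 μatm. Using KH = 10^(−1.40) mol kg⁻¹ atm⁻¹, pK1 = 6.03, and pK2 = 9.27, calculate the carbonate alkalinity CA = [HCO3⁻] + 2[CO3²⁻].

[CO2*] = KH · pCO2 = 10^(−1.40) × 1080×10^-6 = 4.300×10^-5 mol/kg
α₀ = 1/(1 + K1/[H⁺] + K1K2/[H⁺]²) = 1/(1 + 10^+1.71 + 10^+0.18) = 0.01859
DIC = [CO2*]/α₀ = 4.300×10^-5 / 0.01859 = 2.313 mmol/kg
CA = (α₁ + 2α₂)·DIC = (0.9533 + 2×0.02813) × 2.313 = 2.34 mmol/kg

CA = 2.34 mmol/kg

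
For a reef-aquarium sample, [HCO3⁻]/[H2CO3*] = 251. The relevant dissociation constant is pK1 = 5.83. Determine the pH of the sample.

pH = 8.23

From K1 = [H⁺][HCO3⁻]/[H2CO3*]:  pH = pK1 + log₁₀([HCO3⁻]/[H2CO3*])
log₁₀(251) = +2.400
pH = 5.83 + (+2.400) = 8.23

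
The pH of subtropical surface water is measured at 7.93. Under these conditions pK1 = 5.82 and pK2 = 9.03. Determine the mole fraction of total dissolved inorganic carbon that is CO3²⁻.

α₂ = 1 / (1 + [H⁺]/K2 + [H⁺]²/(K1K2)) = 1 / (1 + 10^+1.10 + 10^-1.01)
   = 1 / (1 + 12.589 + 0.097724) = 1/13.687 = 0.07306

α₂ = 0.0731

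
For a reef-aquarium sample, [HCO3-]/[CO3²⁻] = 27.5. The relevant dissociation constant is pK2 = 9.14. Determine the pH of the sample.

From K2 = [H⁺][CO3²⁻]/[HCO3-]:  pH = pK2 − log₁₀([HCO3-]/[CO3²⁻])
log₁₀(27.5) = +1.439
pH = 9.14 − (+1.439) = 7.70

pH = 7.70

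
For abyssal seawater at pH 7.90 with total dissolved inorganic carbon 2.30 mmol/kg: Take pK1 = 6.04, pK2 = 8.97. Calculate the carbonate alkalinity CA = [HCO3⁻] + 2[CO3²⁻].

CA = 2.45 mmol/kg

CA = [HCO3⁻] + 2[CO3²⁻] = (α₁ + 2α₂)·DIC
At pH 7.90: [H⁺]/K1 = 10^-1.86 = 0.013804, K2/[H⁺] = 10^-1.07 = 0.085114
α₁ = 1/(1 + 0.013804 + 0.085114) = 1/1.0989 = 0.9100; α₂ = α₁·K2/[H⁺] = 0.07745
α₁ + 2α₂ = 1.0649
CA = 1.0649 × 2.30 = 2.45 mmol/kg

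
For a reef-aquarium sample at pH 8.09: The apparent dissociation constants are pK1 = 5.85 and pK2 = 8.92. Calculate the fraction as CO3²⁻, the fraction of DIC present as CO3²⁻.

α₂ = 1 / (1 + [H⁺]/K2 + [H⁺]²/(K1K2)) = 1 / (1 + 10^+0.83 + 10^-1.41)
   = 1 / (1 + 6.7608 + 0.038905) = 1/7.7997 = 0.1282

α₂ = 0.128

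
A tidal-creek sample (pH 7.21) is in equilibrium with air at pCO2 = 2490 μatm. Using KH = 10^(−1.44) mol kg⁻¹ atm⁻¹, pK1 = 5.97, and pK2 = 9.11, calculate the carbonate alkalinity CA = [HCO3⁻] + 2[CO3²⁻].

CA = 1.61 mmol/kg

[CO2*] = KH · pCO2 = 10^(−1.44) × 2490×10^-6 = 9.041×10^-5 mol/kg
α₀ = 1/(1 + K1/[H⁺] + K1K2/[H⁺]²) = 1/(1 + 10^+1.24 + 10^-0.66) = 0.05377
DIC = [CO2*]/α₀ = 9.041×10^-5 / 0.05377 = 1.681 mmol/kg
CA = (α₁ + 2α₂)·DIC = (0.9345 + 2×0.01176) × 1.681 = 1.61 mmol/kg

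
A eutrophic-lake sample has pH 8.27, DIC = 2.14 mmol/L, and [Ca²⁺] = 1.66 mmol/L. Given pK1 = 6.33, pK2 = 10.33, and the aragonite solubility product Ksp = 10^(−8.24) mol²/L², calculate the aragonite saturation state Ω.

α₂ = 1 / (1 + [H⁺]/K2 + [H⁺]²/(K1K2)) = 1 / (1 + 10^+2.06 + 10^+0.12)
   = 1 / (1 + 114.82 + 1.3183) = 1/117.13 = 0.008537
[CO3²⁻] = α₂ × DIC = 0.008537 × 2.14 = 0.01827 mmol/L = 18.27 μmol/L
Ksp = 10^(−8.24) = 5.754×10^-9
Ω = [Ca²⁺][CO3²⁻]/Ksp = (1.66×10^-3)(1.827×10^-5) / 5.754×10^-9 = 5.27

Ω = 5.27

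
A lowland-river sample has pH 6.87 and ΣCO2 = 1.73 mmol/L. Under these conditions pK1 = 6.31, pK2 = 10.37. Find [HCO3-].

α₁ = 1 / (1 + [H⁺]/K1 + K2/[H⁺]) = 1 / (1 + 10^-0.56 + 10^-3.50)
   = 1 / (1 + 0.27542 + 0.00031623) = 1/1.2757 = 0.7839
[HCO3⁻] = α₁ × DIC = 0.7839 × 1.73 = 1.36 mmol/L

[HCO3⁻] = 1.36 mmol/L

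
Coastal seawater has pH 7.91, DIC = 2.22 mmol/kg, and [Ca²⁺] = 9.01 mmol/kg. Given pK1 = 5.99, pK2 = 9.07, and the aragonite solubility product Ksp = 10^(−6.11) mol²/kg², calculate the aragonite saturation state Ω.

α₂ = 1 / (1 + [H⁺]/K2 + [H⁺]²/(K1K2)) = 1 / (1 + 10^+1.16 + 10^-0.76)
   = 1 / (1 + 14.454 + 0.17378) = 1/15.628 = 0.06399
[CO3²⁻] = α₂ × DIC = 0.06399 × 2.22 = 0.1421 mmol/kg
Ksp = 10^(−6.11) = 7.762×10^-7
Ω = [Ca²⁺][CO3²⁻]/Ksp = (9.01×10^-3)(1.421×10^-4) / 7.762×10^-7 = 1.65

Ω = 1.65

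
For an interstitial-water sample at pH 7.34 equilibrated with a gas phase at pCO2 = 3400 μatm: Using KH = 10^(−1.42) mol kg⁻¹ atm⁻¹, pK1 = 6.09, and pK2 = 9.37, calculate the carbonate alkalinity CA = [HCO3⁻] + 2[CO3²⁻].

CA = 2.34 mmol/kg

[CO2*] = KH · pCO2 = 10^(−1.42) × 3400×10^-6 = 1.293×10^-4 mol/kg
α₀ = 1/(1 + K1/[H⁺] + K1K2/[H⁺]²) = 1/(1 + 10^+1.25 + 10^-0.78) = 0.05277
DIC = [CO2*]/α₀ = 1.293×10^-4 / 0.05277 = 2.449 mmol/kg
CA = (α₁ + 2α₂)·DIC = (0.9385 + 2×0.008758) × 2.449 = 2.34 mmol/kg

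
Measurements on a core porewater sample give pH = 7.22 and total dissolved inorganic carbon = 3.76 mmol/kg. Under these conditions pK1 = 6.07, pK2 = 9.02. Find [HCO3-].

[HCO3⁻] = 3.46 mmol/kg

α₁ = 1 / (1 + [H⁺]/K1 + K2/[H⁺]) = 1 / (1 + 10^-1.15 + 10^-1.80)
   = 1 / (1 + 0.070795 + 0.015849) = 1/1.0866 = 0.9203
[HCO3⁻] = α₁ × DIC = 0.9203 × 3.76 = 3.46 mmol/kg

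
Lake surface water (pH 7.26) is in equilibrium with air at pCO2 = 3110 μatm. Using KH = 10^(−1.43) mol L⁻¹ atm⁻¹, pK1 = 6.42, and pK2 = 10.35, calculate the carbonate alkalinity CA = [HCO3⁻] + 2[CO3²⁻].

[CO2*] = KH · pCO2 = 10^(−1.43) × 3110×10^-6 = 1.155×10^-4 mol/L
α₀ = 1/(1 + K1/[H⁺] + K1K2/[H⁺]²) = 1/(1 + 10^+0.84 + 10^-2.25) = 0.1262
DIC = [CO2*]/α₀ = 1.155×10^-4 / 0.1262 = 0.9156 mmol/L
CA = (α₁ + 2α₂)·DIC = (0.8731 + 2×0.0007097) × 0.9156 = 0.801 mmol/L

CA = 0.801 mmol/L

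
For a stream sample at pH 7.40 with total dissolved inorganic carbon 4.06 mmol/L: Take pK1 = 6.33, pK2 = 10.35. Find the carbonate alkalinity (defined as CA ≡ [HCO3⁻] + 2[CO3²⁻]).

CA = [HCO3⁻] + 2[CO3²⁻] = (α₁ + 2α₂)·DIC
At pH 7.40: [H⁺]/K1 = 10^-1.07 = 0.085114, K2/[H⁺] = 10^-2.95 = 0.0011220
α₁ = 1/(1 + 0.085114 + 0.0011220) = 1/1.0862 = 0.9206; α₂ = α₁·K2/[H⁺] = 0.001033
α₁ + 2α₂ = 0.9227
CA = 0.9227 × 4.06 = 3.75 mmol/L

CA = 3.75 mmol/L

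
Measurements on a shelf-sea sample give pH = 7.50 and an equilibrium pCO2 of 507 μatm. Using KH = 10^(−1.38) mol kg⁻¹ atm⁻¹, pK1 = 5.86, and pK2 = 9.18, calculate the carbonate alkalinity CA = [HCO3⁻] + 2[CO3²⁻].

CA = 0.961 mmol/kg

[CO2*] = KH · pCO2 = 10^(−1.38) × 507×10^-6 = 2.114×10^-5 mol/kg
α₀ = 1/(1 + K1/[H⁺] + K1K2/[H⁺]²) = 1/(1 + 10^+1.64 + 10^-0.04) = 0.02195
DIC = [CO2*]/α₀ = 2.114×10^-5 / 0.02195 = 0.9630 mmol/kg
CA = (α₁ + 2α₂)·DIC = (0.9580 + 2×0.02002) × 0.9630 = 0.961 mmol/kg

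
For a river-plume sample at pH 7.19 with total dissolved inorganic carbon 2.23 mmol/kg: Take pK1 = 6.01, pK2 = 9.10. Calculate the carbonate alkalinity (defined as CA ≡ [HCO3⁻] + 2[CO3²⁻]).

CA = [HCO3⁻] + 2[CO3²⁻] = (α₁ + 2α₂)·DIC
At pH 7.19: [H⁺]/K1 = 10^-1.18 = 0.066069, K2/[H⁺] = 10^-1.91 = 0.012303
α₁ = 1/(1 + 0.066069 + 0.012303) = 1/1.0784 = 0.9273; α₂ = α₁·K2/[H⁺] = 0.01141
α₁ + 2α₂ = 0.9501
CA = 0.9501 × 2.23 = 2.12 mmol/kg

CA = 2.12 mmol/kg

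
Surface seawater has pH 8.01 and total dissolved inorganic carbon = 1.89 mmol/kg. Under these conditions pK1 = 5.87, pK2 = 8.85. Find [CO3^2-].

α₂ = 1 / (1 + [H⁺]/K2 + [H⁺]²/(K1K2)) = 1 / (1 + 10^+0.84 + 10^-1.30)
   = 1 / (1 + 6.9183 + 0.050119) = 1/7.9684 = 0.1255
[CO3²⁻] = α₂ × DIC = 0.1255 × 1.89 = 0.237 mmol/kg

[CO3²⁻] = 0.237 mmol/kg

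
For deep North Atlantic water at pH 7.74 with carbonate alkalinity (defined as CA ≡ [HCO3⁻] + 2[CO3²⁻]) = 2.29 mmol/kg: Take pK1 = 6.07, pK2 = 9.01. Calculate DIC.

DIC = 2.22 mmol/kg

CA = [HCO3⁻] + 2[CO3²⁻] = (α₁ + 2α₂)·DIC
At pH 7.74: [H⁺]/K1 = 10^-1.67 = 0.021380, K2/[H⁺] = 10^-1.27 = 0.053703
α₁ = 1/(1 + 0.021380 + 0.053703) = 1/1.0751 = 0.9302; α₂ = α₁·K2/[H⁺] = 0.04995
α₁ + 2α₂ = 1.0301
DIC = CA / (α₁ + 2α₂) = 2.29 / 1.0301 = 2.22 mmol/kg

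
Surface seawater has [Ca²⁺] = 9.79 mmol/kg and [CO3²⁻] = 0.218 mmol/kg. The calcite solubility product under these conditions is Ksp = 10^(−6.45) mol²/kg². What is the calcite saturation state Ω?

Ksp = 10^(−6.45) = 3.548×10^-7
Ω = [Ca²⁺][CO3²⁻]/Ksp = (9.79×10^-3)(0.218×10^-3) / 3.548×10^-7 = 6.02

Ω = 6.02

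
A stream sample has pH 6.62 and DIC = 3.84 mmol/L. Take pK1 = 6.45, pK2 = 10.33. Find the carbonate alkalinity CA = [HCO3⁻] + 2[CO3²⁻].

CA = [HCO3⁻] + 2[CO3²⁻] = (α₁ + 2α₂)·DIC
At pH 6.62: [H⁺]/K1 = 10^-0.17 = 0.67608, K2/[H⁺] = 10^-3.71 = 0.00019498
α₁ = 1/(1 + 0.67608 + 0.00019498) = 1/1.6763 = 0.5966; α₂ = α₁·K2/[H⁺] = 0.0001163
α₁ + 2α₂ = 0.5968
CA = 0.5968 × 3.84 = 2.29 mmol/L

CA = 2.29 mmol/L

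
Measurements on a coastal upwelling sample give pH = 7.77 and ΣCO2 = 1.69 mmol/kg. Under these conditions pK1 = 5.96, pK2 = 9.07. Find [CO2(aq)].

[CO2*] = 0.0246 mmol/kg

α₀ = 1 / (1 + K1/[H⁺] + K1K2/[H⁺]²) = 1 / (1 + 10^+1.81 + 10^+0.51)
   = 1 / (1 + 64.565 + 3.2359) = 1/68.801 = 0.01453
[CO2*] = α₀ × DIC = 0.01453 × 1.69 = 0.0246 mmol/kg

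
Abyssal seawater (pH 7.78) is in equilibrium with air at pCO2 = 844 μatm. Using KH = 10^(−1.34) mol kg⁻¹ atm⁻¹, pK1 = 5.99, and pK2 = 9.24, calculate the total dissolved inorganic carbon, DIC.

[CO2*] = KH · pCO2 = 10^(−1.34) × 844×10^-6 = 3.858×10^-5 mol/kg
α₀ = 1/(1 + K1/[H⁺] + K1K2/[H⁺]²) = 1/(1 + 10^+1.79 + 10^+0.33) = 0.01543
DIC = [CO2*]/α₀ = 3.858×10^-5 / 0.01543 = 2.50 mmol/kg

DIC = 2.50 mmol/kg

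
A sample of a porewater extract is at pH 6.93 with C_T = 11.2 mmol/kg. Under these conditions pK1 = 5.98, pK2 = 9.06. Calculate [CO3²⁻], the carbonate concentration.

[CO3²⁻] = 0.0742 mmol/kg

α₂ = 1 / (1 + [H⁺]/K2 + [H⁺]²/(K1K2)) = 1 / (1 + 10^+2.13 + 10^+1.18)
   = 1 / (1 + 134.90 + 15.136) = 1/151.03 = 0.006621
[CO3²⁻] = α₂ × DIC = 0.006621 × 11.2 = 0.0742 mmol/kg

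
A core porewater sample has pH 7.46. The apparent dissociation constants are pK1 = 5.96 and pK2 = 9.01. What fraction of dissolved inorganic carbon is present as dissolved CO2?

α₀ = 0.0298

α₀ = 1 / (1 + K1/[H⁺] + K1K2/[H⁺]²) = 1 / (1 + 10^+1.50 + 10^-0.05)
   = 1 / (1 + 31.623 + 0.89125) = 1/33.514 = 0.02984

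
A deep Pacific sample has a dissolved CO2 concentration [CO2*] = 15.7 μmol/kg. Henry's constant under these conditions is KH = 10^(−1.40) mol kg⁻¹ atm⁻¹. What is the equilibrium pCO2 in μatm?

KH = 10^(−1.40) = 3.981×10^-2 mol kg⁻¹ atm⁻¹
pCO2 = [CO2*]/KH = 15.7×10^-6 / 3.981×10^-2 = 3.94×10^-4 atm = 394 μatm

pCO2 = 394 μatm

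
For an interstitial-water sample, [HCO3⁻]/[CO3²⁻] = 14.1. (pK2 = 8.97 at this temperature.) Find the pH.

From K2 = [H⁺][CO3²⁻]/[HCO3⁻]:  pH = pK2 − log₁₀([HCO3⁻]/[CO3²⁻])
log₁₀(14.1) = +1.149
pH = 8.97 − (+1.149) = 7.82

pH = 7.82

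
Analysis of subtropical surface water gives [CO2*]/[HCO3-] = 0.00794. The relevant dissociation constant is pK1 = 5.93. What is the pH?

From K1 = [H⁺][HCO3-]/[CO2*]:  pH = pK1 − log₁₀([CO2*]/[HCO3-])
log₁₀(0.00794) = -2.100
pH = 5.93 − (-2.100) = 8.03

pH = 8.03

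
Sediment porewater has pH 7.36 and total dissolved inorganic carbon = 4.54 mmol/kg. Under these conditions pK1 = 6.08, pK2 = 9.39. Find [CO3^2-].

α₂ = 1 / (1 + [H⁺]/K2 + [H⁺]²/(K1K2)) = 1 / (1 + 10^+2.03 + 10^+0.75)
   = 1 / (1 + 107.15 + 5.6234) = 1/113.78 = 0.008789
[CO3²⁻] = α₂ × DIC = 0.008789 × 4.54 = 0.0399 mmol/kg

[CO3²⁻] = 0.0399 mmol/kg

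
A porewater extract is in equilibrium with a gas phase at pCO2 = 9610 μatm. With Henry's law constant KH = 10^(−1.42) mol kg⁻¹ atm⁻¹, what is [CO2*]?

KH = 10^(−1.42) = 3.802×10^-2 mol kg⁻¹ atm⁻¹
[CO2*] = KH · pCO2 = 3.802×10^-2 × 9610×10^-6 atm = 3.65×10^-4 mol/kg

[CO2*] = 365 μmol/kg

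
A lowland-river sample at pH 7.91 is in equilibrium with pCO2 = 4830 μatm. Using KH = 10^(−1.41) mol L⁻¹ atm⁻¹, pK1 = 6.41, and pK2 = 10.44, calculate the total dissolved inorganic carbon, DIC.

[CO2*] = KH · pCO2 = 10^(−1.41) × 4830×10^-6 = 1.879×10^-4 mol/L
α₀ = 1/(1 + K1/[H⁺] + K1K2/[H⁺]²) = 1/(1 + 10^+1.50 + 10^-1.03) = 0.03057
DIC = [CO2*]/α₀ = 1.879×10^-4 / 0.03057 = 6.15 mmol/L

DIC = 6.15 mmol/L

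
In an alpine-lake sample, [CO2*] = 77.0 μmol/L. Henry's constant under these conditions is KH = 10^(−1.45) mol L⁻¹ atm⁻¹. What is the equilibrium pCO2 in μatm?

pCO2 = 2170 μatm

KH = 10^(−1.45) = 3.548×10^-2 mol L⁻¹ atm⁻¹
pCO2 = [CO2*]/KH = 77.0×10^-6 / 3.548×10^-2 = 2.17×10^-3 atm = 2170 μatm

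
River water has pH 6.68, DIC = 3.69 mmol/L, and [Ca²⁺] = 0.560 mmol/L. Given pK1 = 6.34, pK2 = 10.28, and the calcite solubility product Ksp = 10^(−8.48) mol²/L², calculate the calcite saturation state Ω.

Ω = 0.108

α₂ = 1 / (1 + [H⁺]/K2 + [H⁺]²/(K1K2)) = 1 / (1 + 10^+3.60 + 10^+3.26)
   = 1 / (1 + 3981.1 + 1819.7) = 1/5801.8 = 0.0001724
[CO3²⁻] = α₂ × DIC = 0.0001724 × 3.69 = 0.0006360 mmol/L = 0.6360 μmol/L
Ksp = 10^(−8.48) = 3.311×10^-9
Ω = [Ca²⁺][CO3²⁻]/Ksp = (0.560×10^-3)(6.360×10^-7) / 3.311×10^-9 = 0.108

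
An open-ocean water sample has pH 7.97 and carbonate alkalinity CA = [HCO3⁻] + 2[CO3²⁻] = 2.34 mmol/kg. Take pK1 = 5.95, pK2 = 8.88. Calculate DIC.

DIC = 2.13 mmol/kg

CA = [HCO3⁻] + 2[CO3²⁻] = (α₁ + 2α₂)·DIC
At pH 7.97: [H⁺]/K1 = 10^-2.02 = 0.0095499, K2/[H⁺] = 10^-0.91 = 0.12303
α₁ = 1/(1 + 0.0095499 + 0.12303) = 1/1.1326 = 0.8829; α₂ = α₁·K2/[H⁺] = 0.1086
α₁ + 2α₂ = 1.1002
DIC = CA / (α₁ + 2α₂) = 2.34 / 1.1002 = 2.13 mmol/kg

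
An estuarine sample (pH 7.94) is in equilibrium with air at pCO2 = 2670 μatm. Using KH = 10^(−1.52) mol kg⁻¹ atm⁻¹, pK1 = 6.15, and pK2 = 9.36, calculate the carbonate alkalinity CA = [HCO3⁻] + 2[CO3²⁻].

[CO2*] = KH · pCO2 = 10^(−1.52) × 2670×10^-6 = 8.063×10^-5 mol/kg
α₀ = 1/(1 + K1/[H⁺] + K1K2/[H⁺]²) = 1/(1 + 10^+1.79 + 10^+0.37) = 0.01538
DIC = [CO2*]/α₀ = 8.063×10^-5 / 0.01538 = 5.241 mmol/kg
CA = (α₁ + 2α₂)·DIC = (0.9486 + 2×0.03606) × 5.241 = 5.35 mmol/kg

CA = 5.35 mmol/kg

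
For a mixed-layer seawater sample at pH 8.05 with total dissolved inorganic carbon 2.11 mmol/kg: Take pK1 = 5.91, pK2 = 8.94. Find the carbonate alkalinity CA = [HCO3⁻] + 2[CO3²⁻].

CA = 2.34 mmol/kg

CA = [HCO3⁻] + 2[CO3²⁻] = (α₁ + 2α₂)·DIC
At pH 8.05: [H⁺]/K1 = 10^-2.14 = 0.0072444, K2/[H⁺] = 10^-0.89 = 0.12882
α₁ = 1/(1 + 0.0072444 + 0.12882) = 1/1.1361 = 0.8802; α₂ = α₁·K2/[H⁺] = 0.1134
α₁ + 2α₂ = 1.1070
CA = 1.1070 × 2.11 = 2.34 mmol/kg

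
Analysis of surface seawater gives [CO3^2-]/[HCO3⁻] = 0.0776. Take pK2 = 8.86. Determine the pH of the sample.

pH = 7.75

From K2 = [H⁺][CO3^2-]/[HCO3⁻]:  pH = pK2 + log₁₀([CO3^2-]/[HCO3⁻])
log₁₀(0.0776) = -1.110
pH = 8.86 + (-1.110) = 7.75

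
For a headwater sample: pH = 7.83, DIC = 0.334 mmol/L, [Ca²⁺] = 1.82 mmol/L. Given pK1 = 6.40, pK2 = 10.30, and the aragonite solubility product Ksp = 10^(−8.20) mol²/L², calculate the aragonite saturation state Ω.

Ω = 0.314

α₂ = 1 / (1 + [H⁺]/K2 + [H⁺]²/(K1K2)) = 1 / (1 + 10^+2.47 + 10^+1.04)
   = 1 / (1 + 295.12 + 10.965) = 1/307.09 = 0.003256
[CO3²⁻] = α₂ × DIC = 0.003256 × 0.334 = 0.001088 mmol/L = 1.088 μmol/L
Ksp = 10^(−8.20) = 6.310×10^-9
Ω = [Ca²⁺][CO3²⁻]/Ksp = (1.82×10^-3)(1.088×10^-6) / 6.310×10^-9 = 0.314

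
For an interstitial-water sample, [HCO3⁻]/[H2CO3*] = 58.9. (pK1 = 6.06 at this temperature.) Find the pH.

From K1 = [H⁺][HCO3⁻]/[H2CO3*]:  pH = pK1 + log₁₀([HCO3⁻]/[H2CO3*])
log₁₀(58.9) = +1.770
pH = 6.06 + (+1.770) = 7.83

pH = 7.83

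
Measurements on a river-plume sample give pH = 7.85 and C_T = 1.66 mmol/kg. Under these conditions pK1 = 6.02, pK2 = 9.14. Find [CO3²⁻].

α₂ = 1 / (1 + [H⁺]/K2 + [H⁺]²/(K1K2)) = 1 / (1 + 10^+1.29 + 10^-0.54)
   = 1 / (1 + 19.498 + 0.28840) = 1/20.787 = 0.04811
[CO3²⁻] = α₂ × DIC = 0.04811 × 1.66 = 0.0799 mmol/kg

[CO3²⁻] = 0.0799 mmol/kg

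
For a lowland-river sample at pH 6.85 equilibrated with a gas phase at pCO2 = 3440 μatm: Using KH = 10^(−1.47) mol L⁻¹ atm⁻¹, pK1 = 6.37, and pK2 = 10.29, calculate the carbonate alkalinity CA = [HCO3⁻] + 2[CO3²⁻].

[CO2*] = KH · pCO2 = 10^(−1.47) × 3440×10^-6 = 1.166×10^-4 mol/L
α₀ = 1/(1 + K1/[H⁺] + K1K2/[H⁺]²) = 1/(1 + 10^+0.48 + 10^-2.96) = 0.2487
DIC = [CO2*]/α₀ = 1.166×10^-4 / 0.2487 = 0.4687 mmol/L
CA = (α₁ + 2α₂)·DIC = (0.7510 + 2×0.0002727) × 0.4687 = 0.352 mmol/L

CA = 0.352 mmol/L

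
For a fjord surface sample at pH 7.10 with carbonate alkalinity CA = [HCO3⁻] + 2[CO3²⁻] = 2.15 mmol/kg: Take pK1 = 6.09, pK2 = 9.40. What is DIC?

DIC = 2.35 mmol/kg

CA = [HCO3⁻] + 2[CO3²⁻] = (α₁ + 2α₂)·DIC
At pH 7.10: [H⁺]/K1 = 10^-1.01 = 0.097724, K2/[H⁺] = 10^-2.30 = 0.0050119
α₁ = 1/(1 + 0.097724 + 0.0050119) = 1/1.1027 = 0.9068; α₂ = α₁·K2/[H⁺] = 0.004545
α₁ + 2α₂ = 0.9159
DIC = CA / (α₁ + 2α₂) = 2.15 / 0.9159 = 2.35 mmol/kg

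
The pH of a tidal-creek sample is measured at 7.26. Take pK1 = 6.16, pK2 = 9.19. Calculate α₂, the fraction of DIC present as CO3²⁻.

α₂ = 1 / (1 + [H⁺]/K2 + [H⁺]²/(K1K2)) = 1 / (1 + 10^+1.93 + 10^+0.83)
   = 1 / (1 + 85.114 + 6.7608) = 1/92.875 = 0.01077

α₂ = 0.0108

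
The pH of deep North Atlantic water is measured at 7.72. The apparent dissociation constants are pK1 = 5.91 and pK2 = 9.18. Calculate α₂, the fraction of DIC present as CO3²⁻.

α₂ = 0.0330

α₂ = 1 / (1 + [H⁺]/K2 + [H⁺]²/(K1K2)) = 1 / (1 + 10^+1.46 + 10^-0.35)
   = 1 / (1 + 28.840 + 0.44668) = 1/30.287 = 0.03302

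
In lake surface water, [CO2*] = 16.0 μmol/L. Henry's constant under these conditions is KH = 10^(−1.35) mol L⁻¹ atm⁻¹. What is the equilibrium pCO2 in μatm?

pCO2 = 358 μatm

KH = 10^(−1.35) = 4.467×10^-2 mol L⁻¹ atm⁻¹
pCO2 = [CO2*]/KH = 16.0×10^-6 / 4.467×10^-2 = 3.58×10^-4 atm = 358 μatm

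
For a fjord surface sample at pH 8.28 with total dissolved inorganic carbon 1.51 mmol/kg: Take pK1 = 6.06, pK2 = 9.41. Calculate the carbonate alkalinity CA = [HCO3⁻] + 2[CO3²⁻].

CA = [HCO3⁻] + 2[CO3²⁻] = (α₁ + 2α₂)·DIC
At pH 8.28: [H⁺]/K1 = 10^-2.22 = 0.0060256, K2/[H⁺] = 10^-1.13 = 0.074131
α₁ = 1/(1 + 0.0060256 + 0.074131) = 1/1.0802 = 0.9258; α₂ = α₁·K2/[H⁺] = 0.06863
α₁ + 2α₂ = 1.0631
CA = 1.0631 × 1.51 = 1.61 mmol/kg

CA = 1.61 mmol/kg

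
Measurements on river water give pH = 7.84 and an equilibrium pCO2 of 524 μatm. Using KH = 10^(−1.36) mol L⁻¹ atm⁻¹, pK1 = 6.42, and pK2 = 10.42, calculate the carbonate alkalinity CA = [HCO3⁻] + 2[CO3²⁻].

[CO2*] = KH · pCO2 = 10^(−1.36) × 524×10^-6 = 2.287×10^-5 mol/L
α₀ = 1/(1 + K1/[H⁺] + K1K2/[H⁺]²) = 1/(1 + 10^+1.42 + 10^-1.16) = 0.03653
DIC = [CO2*]/α₀ = 2.287×10^-5 / 0.03653 = 0.6261 mmol/L
CA = (α₁ + 2α₂)·DIC = (0.9609 + 2×0.002528) × 0.6261 = 0.605 mmol/L

CA = 0.605 mmol/L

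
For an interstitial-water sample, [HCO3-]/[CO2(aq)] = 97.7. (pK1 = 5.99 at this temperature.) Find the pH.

From K1 = [H⁺][HCO3-]/[CO2(aq)]:  pH = pK1 + log₁₀([HCO3-]/[CO2(aq)])
log₁₀(97.7) = +1.990
pH = 5.99 + (+1.990) = 7.98

pH = 7.98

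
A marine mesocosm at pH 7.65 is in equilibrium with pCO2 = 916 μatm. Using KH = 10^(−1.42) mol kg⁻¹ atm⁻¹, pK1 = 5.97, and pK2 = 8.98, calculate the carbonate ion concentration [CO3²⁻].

[CO3²⁻] = 0.0780 mmol/kg

[CO2*] = KH · pCO2 = 10^(−1.42) × 916×10^-6 = 3.483×10^-5 mol/kg
α₀ = 1/(1 + K1/[H⁺] + K1K2/[H⁺]²) = 1/(1 + 10^+1.68 + 10^+0.35) = 0.01957
DIC = [CO2*]/α₀ = 3.483×10^-5 / 0.01957 = 1.780 mmol/kg
[CO3²⁻] = α₂·DIC; α₂ = 0.04381, so [CO3²⁻] = 0.04381 × 1.780 = 0.0780 mmol/kg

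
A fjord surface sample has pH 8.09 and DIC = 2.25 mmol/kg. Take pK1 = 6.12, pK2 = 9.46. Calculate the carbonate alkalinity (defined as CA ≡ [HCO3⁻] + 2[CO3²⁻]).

CA = [HCO3⁻] + 2[CO3²⁻] = (α₁ + 2α₂)·DIC
At pH 8.09: [H⁺]/K1 = 10^-1.97 = 0.010715, K2/[H⁺] = 10^-1.37 = 0.042658
α₁ = 1/(1 + 0.010715 + 0.042658) = 1/1.0534 = 0.9493; α₂ = α₁·K2/[H⁺] = 0.04050
α₁ + 2α₂ = 1.0303
CA = 1.0303 × 2.25 = 2.32 mmol/kg

CA = 2.32 mmol/kg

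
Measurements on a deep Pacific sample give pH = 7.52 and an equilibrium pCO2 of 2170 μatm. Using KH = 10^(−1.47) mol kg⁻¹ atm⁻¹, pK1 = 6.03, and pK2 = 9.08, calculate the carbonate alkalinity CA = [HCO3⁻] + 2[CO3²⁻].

CA = 2.40 mmol/kg

[CO2*] = KH · pCO2 = 10^(−1.47) × 2170×10^-6 = 7.353×10^-5 mol/kg
α₀ = 1/(1 + K1/[H⁺] + K1K2/[H⁺]²) = 1/(1 + 10^+1.49 + 10^-0.07) = 0.03053
DIC = [CO2*]/α₀ = 7.353×10^-5 / 0.03053 = 2.408 mmol/kg
CA = (α₁ + 2α₂)·DIC = (0.9435 + 2×0.02599) × 2.408 = 2.40 mmol/kg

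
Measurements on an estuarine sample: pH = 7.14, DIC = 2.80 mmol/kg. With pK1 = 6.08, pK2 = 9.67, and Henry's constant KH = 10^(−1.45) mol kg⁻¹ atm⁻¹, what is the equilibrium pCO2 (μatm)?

α₀ = 1 / (1 + K1/[H⁺] + K1K2/[H⁺]²) = 1 / (1 + 10^+1.06 + 10^-1.47)
   = 1 / (1 + 11.482 + 0.033884) = 1/12.515 = 0.07990
[CO2*] = α₀ × DIC = 0.07990 × 2.80 = 0.2237 mmol/kg
pCO2 = [CO2*]/KH = 2.237×10^-4 / 3.548×10^-2 = 6310 μatm

pCO2 = 6310 μatm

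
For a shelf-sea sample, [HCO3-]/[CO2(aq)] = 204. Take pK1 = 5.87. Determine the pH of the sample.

From K1 = [H⁺][HCO3-]/[CO2(aq)]:  pH = pK1 + log₁₀([HCO3-]/[CO2(aq)])
log₁₀(204) = +2.310
pH = 5.87 + (+2.310) = 8.18

pH = 8.18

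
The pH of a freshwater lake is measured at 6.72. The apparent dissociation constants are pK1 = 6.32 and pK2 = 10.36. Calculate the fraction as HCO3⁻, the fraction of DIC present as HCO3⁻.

α₁ = 0.715

α₁ = 1 / (1 + [H⁺]/K1 + K2/[H⁺]) = 1 / (1 + 10^-0.40 + 10^-3.64)
   = 1 / (1 + 0.39811 + 0.00022909) = 1/1.3983 = 0.7151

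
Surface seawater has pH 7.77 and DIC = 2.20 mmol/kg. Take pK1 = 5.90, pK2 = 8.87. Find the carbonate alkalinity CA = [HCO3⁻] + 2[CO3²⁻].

CA = [HCO3⁻] + 2[CO3²⁻] = (α₁ + 2α₂)·DIC
At pH 7.77: [H⁺]/K1 = 10^-1.87 = 0.013490, K2/[H⁺] = 10^-1.10 = 0.079433
α₁ = 1/(1 + 0.013490 + 0.079433) = 1/1.0929 = 0.9150; α₂ = α₁·K2/[H⁺] = 0.07268
α₁ + 2α₂ = 1.0603
CA = 1.0603 × 2.20 = 2.33 mmol/kg

CA = 2.33 mmol/kg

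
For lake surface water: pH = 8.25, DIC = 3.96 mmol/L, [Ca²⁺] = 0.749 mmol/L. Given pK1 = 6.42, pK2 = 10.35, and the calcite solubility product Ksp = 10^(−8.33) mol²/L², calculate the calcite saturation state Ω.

Ω = 4.93

α₂ = 1 / (1 + [H⁺]/K2 + [H⁺]²/(K1K2)) = 1 / (1 + 10^+2.10 + 10^+0.27)
   = 1 / (1 + 125.89 + 1.8621) = 1/128.75 = 0.007767
[CO3²⁻] = α₂ × DIC = 0.007767 × 3.96 = 0.03076 mmol/L
Ksp = 10^(−8.33) = 4.677×10^-9
Ω = [Ca²⁺][CO3²⁻]/Ksp = (0.749×10^-3)(3.076×10^-5) / 4.677×10^-9 = 4.93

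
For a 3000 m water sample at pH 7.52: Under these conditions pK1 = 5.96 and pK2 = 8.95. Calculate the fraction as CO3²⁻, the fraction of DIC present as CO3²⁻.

α₂ = 0.0349

α₂ = 1 / (1 + [H⁺]/K2 + [H⁺]²/(K1K2)) = 1 / (1 + 10^+1.43 + 10^-0.13)
   = 1 / (1 + 26.915 + 0.74131) = 1/28.657 = 0.03490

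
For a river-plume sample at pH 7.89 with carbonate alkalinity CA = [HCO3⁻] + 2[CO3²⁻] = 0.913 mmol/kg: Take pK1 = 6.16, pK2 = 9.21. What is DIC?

DIC = 0.889 mmol/kg

CA = [HCO3⁻] + 2[CO3²⁻] = (α₁ + 2α₂)·DIC
At pH 7.89: [H⁺]/K1 = 10^-1.73 = 0.018621, K2/[H⁺] = 10^-1.32 = 0.047863
α₁ = 1/(1 + 0.018621 + 0.047863) = 1/1.0665 = 0.9377; α₂ = α₁·K2/[H⁺] = 0.04488
α₁ + 2α₂ = 1.0274
DIC = CA / (α₁ + 2α₂) = 0.913 / 1.0274 = 0.889 mmol/kg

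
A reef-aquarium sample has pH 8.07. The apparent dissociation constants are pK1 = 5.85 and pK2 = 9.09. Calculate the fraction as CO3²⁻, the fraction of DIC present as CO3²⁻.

α₂ = 1 / (1 + [H⁺]/K2 + [H⁺]²/(K1K2)) = 1 / (1 + 10^+1.02 + 10^-1.20)
   = 1 / (1 + 10.471 + 0.063096) = 1/11.534 = 0.08670

α₂ = 0.0867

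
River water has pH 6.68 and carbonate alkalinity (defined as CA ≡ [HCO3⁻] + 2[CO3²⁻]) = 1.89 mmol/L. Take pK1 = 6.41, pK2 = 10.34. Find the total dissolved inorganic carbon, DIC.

DIC = 2.90 mmol/L

CA = [HCO3⁻] + 2[CO3²⁻] = (α₁ + 2α₂)·DIC
At pH 6.68: [H⁺]/K1 = 10^-0.27 = 0.53703, K2/[H⁺] = 10^-3.66 = 0.00021878
α₁ = 1/(1 + 0.53703 + 0.00021878) = 1/1.5373 = 0.6505; α₂ = α₁·K2/[H⁺] = 0.0001423
α₁ + 2α₂ = 0.6508
DIC = CA / (α₁ + 2α₂) = 1.89 / 0.6508 = 2.90 mmol/L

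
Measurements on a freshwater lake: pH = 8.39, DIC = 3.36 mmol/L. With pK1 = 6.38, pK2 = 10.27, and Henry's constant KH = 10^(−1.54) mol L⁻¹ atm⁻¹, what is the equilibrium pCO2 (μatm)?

α₀ = 1 / (1 + K1/[H⁺] + K1K2/[H⁺]²) = 1 / (1 + 10^+2.01 + 10^+0.13)
   = 1 / (1 + 102.33 + 1.3490) = 1/104.68 = 0.009553
[CO2*] = α₀ × DIC = 0.009553 × 3.36 = 0.03210 mmol/L
pCO2 = [CO2*]/KH = 3.210×10^-5 / 2.884×10^-2 = 1110 μatm

pCO2 = 1110 μatm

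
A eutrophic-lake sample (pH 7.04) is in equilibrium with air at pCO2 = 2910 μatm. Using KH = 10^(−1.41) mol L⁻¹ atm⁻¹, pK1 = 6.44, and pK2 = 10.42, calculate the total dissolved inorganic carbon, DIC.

[CO2*] = KH · pCO2 = 10^(−1.41) × 2910×10^-6 = 1.132×10^-4 mol/L
α₀ = 1/(1 + K1/[H⁺] + K1K2/[H⁺]²) = 1/(1 + 10^+0.60 + 10^-2.78) = 0.2007
DIC = [CO2*]/α₀ = 1.132×10^-4 / 0.2007 = 0.564 mmol/L

DIC = 0.564 mmol/L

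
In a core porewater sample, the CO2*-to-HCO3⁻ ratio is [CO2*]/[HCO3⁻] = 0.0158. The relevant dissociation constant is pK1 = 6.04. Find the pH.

pH = 7.84

From K1 = [H⁺][HCO3⁻]/[CO2*]:  pH = pK1 − log₁₀([CO2*]/[HCO3⁻])
log₁₀(0.0158) = -1.801
pH = 6.04 − (-1.801) = 7.84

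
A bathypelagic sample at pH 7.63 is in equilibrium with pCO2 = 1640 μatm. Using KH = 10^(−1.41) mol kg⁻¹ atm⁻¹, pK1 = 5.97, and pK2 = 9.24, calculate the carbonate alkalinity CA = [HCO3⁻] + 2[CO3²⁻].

CA = 3.06 mmol/kg

[CO2*] = KH · pCO2 = 10^(−1.41) × 1640×10^-6 = 6.380×10^-5 mol/kg
α₀ = 1/(1 + K1/[H⁺] + K1K2/[H⁺]²) = 1/(1 + 10^+1.66 + 10^+0.05) = 0.02091
DIC = [CO2*]/α₀ = 6.380×10^-5 / 0.02091 = 3.052 mmol/kg
CA = (α₁ + 2α₂)·DIC = (0.9556 + 2×0.02346) × 3.052 = 3.06 mmol/kg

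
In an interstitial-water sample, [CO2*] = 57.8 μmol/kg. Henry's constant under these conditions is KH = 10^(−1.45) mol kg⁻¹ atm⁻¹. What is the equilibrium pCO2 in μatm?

KH = 10^(−1.45) = 3.548×10^-2 mol kg⁻¹ atm⁻¹
pCO2 = [CO2*]/KH = 57.8×10^-6 / 3.548×10^-2 = 1.63×10^-3 atm = 1630 μatm

pCO2 = 1630 μatm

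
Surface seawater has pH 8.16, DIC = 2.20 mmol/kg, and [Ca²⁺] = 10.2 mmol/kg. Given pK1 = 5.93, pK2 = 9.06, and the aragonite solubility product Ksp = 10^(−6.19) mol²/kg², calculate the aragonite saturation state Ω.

α₂ = 1 / (1 + [H⁺]/K2 + [H⁺]²/(K1K2)) = 1 / (1 + 10^+0.90 + 10^-1.33)
   = 1 / (1 + 7.9433 + 0.046774) = 1/8.9901 = 0.1112
[CO3²⁻] = α₂ × DIC = 0.1112 × 2.20 = 0.2447 mmol/kg
Ksp = 10^(−6.19) = 6.457×10^-7
Ω = [Ca²⁺][CO3²⁻]/Ksp = (10.2×10^-3)(2.447×10^-4) / 6.457×10^-7 = 3.87

Ω = 3.87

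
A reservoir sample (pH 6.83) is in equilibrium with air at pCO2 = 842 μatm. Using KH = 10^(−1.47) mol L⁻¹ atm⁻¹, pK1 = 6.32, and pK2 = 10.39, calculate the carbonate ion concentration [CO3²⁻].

[CO2*] = KH · pCO2 = 10^(−1.47) × 842×10^-6 = 2.853×10^-5 mol/L
α₀ = 1/(1 + K1/[H⁺] + K1K2/[H⁺]²) = 1/(1 + 10^+0.51 + 10^-3.05) = 0.2360
DIC = [CO2*]/α₀ = 2.853×10^-5 / 0.2360 = 0.1209 mmol/L
[CO3²⁻] = α₂·DIC; α₂ = 0.0002104, so [CO3²⁻] = 0.0002104 × 0.1209 = 2.54×10^-5 mmol/L = 0.0254 μmol/L

[CO3²⁻] = 0.0254 μmol/L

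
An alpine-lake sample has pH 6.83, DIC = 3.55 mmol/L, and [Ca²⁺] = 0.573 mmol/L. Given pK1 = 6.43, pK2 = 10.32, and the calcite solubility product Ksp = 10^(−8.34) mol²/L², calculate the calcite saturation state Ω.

Ω = 0.103

α₂ = 1 / (1 + [H⁺]/K2 + [H⁺]²/(K1K2)) = 1 / (1 + 10^+3.49 + 10^+3.09)
   = 1 / (1 + 3090.3 + 1230.3) = 1/4321.6 = 0.0002314
[CO3²⁻] = α₂ × DIC = 0.0002314 × 3.55 = 0.0008215 mmol/L = 0.8215 μmol/L
Ksp = 10^(−8.34) = 4.571×10^-9
Ω = [Ca²⁺][CO3²⁻]/Ksp = (0.573×10^-3)(8.215×10^-7) / 4.571×10^-9 = 0.103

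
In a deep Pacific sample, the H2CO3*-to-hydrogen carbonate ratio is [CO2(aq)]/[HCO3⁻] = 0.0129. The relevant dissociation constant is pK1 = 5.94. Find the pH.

pH = 7.83

From K1 = [H⁺][HCO3⁻]/[CO2(aq)]:  pH = pK1 − log₁₀([CO2(aq)]/[HCO3⁻])
log₁₀(0.0129) = -1.889
pH = 5.94 − (-1.889) = 7.83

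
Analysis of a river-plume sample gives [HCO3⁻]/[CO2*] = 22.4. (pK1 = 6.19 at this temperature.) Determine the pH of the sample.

pH = 7.54

From K1 = [H⁺][HCO3⁻]/[CO2*]:  pH = pK1 + log₁₀([HCO3⁻]/[CO2*])
log₁₀(22.4) = +1.350
pH = 6.19 + (+1.350) = 7.54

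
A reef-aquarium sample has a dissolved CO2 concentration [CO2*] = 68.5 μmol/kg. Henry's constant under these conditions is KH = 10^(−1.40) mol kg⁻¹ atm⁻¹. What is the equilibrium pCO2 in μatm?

pCO2 = 1720 μatm

KH = 10^(−1.40) = 3.981×10^-2 mol kg⁻¹ atm⁻¹
pCO2 = [CO2*]/KH = 68.5×10^-6 / 3.981×10^-2 = 1.72×10^-3 atm = 1720 μatm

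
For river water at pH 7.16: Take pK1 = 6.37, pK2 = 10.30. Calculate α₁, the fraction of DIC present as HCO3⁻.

α₁ = 1 / (1 + [H⁺]/K1 + K2/[H⁺]) = 1 / (1 + 10^-0.79 + 10^-3.14)
   = 1 / (1 + 0.16218 + 0.00072444) = 1/1.1629 = 0.8599

α₁ = 0.860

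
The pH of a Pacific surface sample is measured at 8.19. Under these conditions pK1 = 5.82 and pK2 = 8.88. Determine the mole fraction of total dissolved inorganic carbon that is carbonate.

α₂ = 1 / (1 + [H⁺]/K2 + [H⁺]²/(K1K2)) = 1 / (1 + 10^+0.69 + 10^-1.68)
   = 1 / (1 + 4.8978 + 0.020893) = 1/5.9187 = 0.1690

α₂ = 0.169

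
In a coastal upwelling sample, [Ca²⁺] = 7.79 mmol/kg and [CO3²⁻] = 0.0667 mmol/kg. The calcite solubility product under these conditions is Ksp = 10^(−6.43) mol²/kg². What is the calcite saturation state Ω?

Ksp = 10^(−6.43) = 3.715×10^-7
Ω = [Ca²⁺][CO3²⁻]/Ksp = (7.79×10^-3)(0.0667×10^-3) / 3.715×10^-7 = 1.40

Ω = 1.40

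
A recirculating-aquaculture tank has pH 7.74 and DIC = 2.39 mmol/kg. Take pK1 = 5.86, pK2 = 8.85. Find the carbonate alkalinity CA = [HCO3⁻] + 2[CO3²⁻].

CA = 2.53 mmol/kg

CA = [HCO3⁻] + 2[CO3²⁻] = (α₁ + 2α₂)·DIC
At pH 7.74: [H⁺]/K1 = 10^-1.88 = 0.013183, K2/[H⁺] = 10^-1.11 = 0.077625
α₁ = 1/(1 + 0.013183 + 0.077625) = 1/1.0908 = 0.9168; α₂ = α₁·K2/[H⁺] = 0.07116
α₁ + 2α₂ = 1.0591
CA = 1.0591 × 2.39 = 2.53 mmol/kg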